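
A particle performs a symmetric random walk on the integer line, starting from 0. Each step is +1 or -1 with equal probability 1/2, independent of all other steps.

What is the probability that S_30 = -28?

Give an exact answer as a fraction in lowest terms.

Answer: 15/536870912

Derivation:
To reach position -28 after 30 steps: need 1 step of +1 and 29 of -1.
Favorable paths: C(30,1) = 30
Total paths: 2^30 = 1073741824
P = 30/1073741824 = 15/536870912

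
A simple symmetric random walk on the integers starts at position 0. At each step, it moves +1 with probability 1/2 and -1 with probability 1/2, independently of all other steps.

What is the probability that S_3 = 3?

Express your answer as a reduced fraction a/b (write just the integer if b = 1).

Answer: 1/8

Derivation:
To reach position 3 after 3 steps: need 3 steps of +1 and 0 of -1.
Favorable paths: C(3,3) = 1
Total paths: 2^3 = 8
P = 1/8 = 1/8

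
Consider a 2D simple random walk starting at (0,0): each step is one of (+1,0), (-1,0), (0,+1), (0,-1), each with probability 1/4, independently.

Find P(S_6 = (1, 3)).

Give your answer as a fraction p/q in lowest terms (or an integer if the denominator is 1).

Let h be the number of horizontal steps (so 6-h are vertical). To end at (1,3) need (h+1)/2 right-steps and ((6-h)+3)/2 up-steps.
Sum over h with 1 ≤ h ≤ 3, h ≡ 1 (mod 2), 6-h ≡ 1 (mod 2):
h=1: C(6,1)·C(1,1)·C(5,4) = 6·1·5 = 30
h=3: C(6,3)·C(3,2)·C(3,3) = 20·3·1 = 60
Total favorable: 90
Total paths: 4^6 = 4096
P = 90/4096 = 45/2048

Answer: 45/2048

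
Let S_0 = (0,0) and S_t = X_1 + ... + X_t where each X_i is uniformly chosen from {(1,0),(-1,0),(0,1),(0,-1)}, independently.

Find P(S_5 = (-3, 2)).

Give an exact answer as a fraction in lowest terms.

Answer: 5/512

Derivation:
Let h be the number of horizontal steps (so 5-h are vertical). To end at (-3,2) need (h-3)/2 right-steps and ((5-h)+2)/2 up-steps.
Sum over h with 3 ≤ h ≤ 3, h ≡ 1 (mod 2), 5-h ≡ 0 (mod 2):
h=3: C(5,3)·C(3,0)·C(2,2) = 10·1·1 = 10
Total favorable: 10
Total paths: 4^5 = 1024
P = 10/1024 = 5/512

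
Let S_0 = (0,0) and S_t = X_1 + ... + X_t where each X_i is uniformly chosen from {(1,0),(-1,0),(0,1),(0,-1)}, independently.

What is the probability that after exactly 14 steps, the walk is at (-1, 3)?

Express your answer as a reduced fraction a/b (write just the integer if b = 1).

Answer: 3006003/134217728

Derivation:
Let h be the number of horizontal steps (so 14-h are vertical). To end at (-1,3) need (h-1)/2 right-steps and ((14-h)+3)/2 up-steps.
Sum over h with 1 ≤ h ≤ 11, h ≡ 1 (mod 2), 14-h ≡ 1 (mod 2):
h=1: C(14,1)·C(1,0)·C(13,8) = 14·1·1287 = 18018
h=3: C(14,3)·C(3,1)·C(11,7) = 364·3·330 = 360360
h=5: C(14,5)·C(5,2)·C(9,6) = 2002·10·84 = 1681680
h=7: C(14,7)·C(7,3)·C(7,5) = 3432·35·21 = 2522520
h=9: C(14,9)·C(9,4)·C(5,4) = 2002·126·5 = 1261260
h=11: C(14,11)·C(11,5)·C(3,3) = 364·462·1 = 168168
Total favorable: 6012006
Total paths: 4^14 = 268435456
P = 6012006/268435456 = 3006003/134217728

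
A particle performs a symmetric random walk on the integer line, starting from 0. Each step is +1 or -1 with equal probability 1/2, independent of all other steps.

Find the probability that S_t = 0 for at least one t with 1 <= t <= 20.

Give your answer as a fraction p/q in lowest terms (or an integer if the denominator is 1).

Answer: 215955/262144

Derivation:
Count via complement. Let g(t,s) = #length-t paths at position s with S_1..S_t all ≠ 0.
g(t,s) = g(t-1,s-1) + g(t-1,s+1) for s ≠ 0; g(t,0) = 0.
t=0: g(0,0)=1
t=1: g(1,-1)=1 g(1,1)=1
t=2: g(2,-2)=1 g(2,2)=1
t=3: g(3,-3)=1 g(3,-1)=1 g(3,1)=1 g(3,3)=1
t=4: g(4,-4)=1 g(4,-2)=2 g(4,2)=2 g(4,4)=1
t=5: g(5,-5)=1 g(5,-3)=3 g(5,-1)=2 g(5,1)=2 g(5,3)=3 g(5,5)=1
t=6: g(6,-6)=1 g(6,-4)=4 g(6,-2)=5 g(6,2)=5 g(6,4)=4 g(6,6)=1
t=7: g(7,-7)=1 g(7,-5)=5 g(7,-3)=9 g(7,-1)=5 g(7,1)=5 g(7,3)=9 g(7,5)=5 g(7,7)=1
t=8: g(8,-8)=1 g(8,-6)=6 g(8,-4)=14 g(8,-2)=14 g(8,2)=14 g(8,4)=14 g(8,6)=6 g(8,8)=1
t=9: g(9,-9)=1 g(9,-7)=7 g(9,-5)=20 g(9,-3)=28 g(9,-1)=14 g(9,1)=14 g(9,3)=28 g(9,5)=20 g(9,7)=7 g(9,9)=1
t=10: g(10,-10)=1 g(10,-8)=8 g(10,-6)=27 g(10,-4)=48 g(10,-2)=42 g(10,2)=42 g(10,4)=48 g(10,6)=27 g(10,8)=8 g(10,10)=1
t=11: g(11,-11)=1 g(11,-9)=9 g(11,-7)=35 g(11,-5)=75 g(11,-3)=90 g(11,-1)=42 g(11,1)=42 g(11,3)=90 g(11,5)=75 g(11,7)=35 g(11,9)=9 g(11,11)=1
t=12: g(12,-12)=1 g(12,-10)=10 g(12,-8)=44 g(12,-6)=110 g(12,-4)=165 g(12,-2)=132 g(12,2)=132 g(12,4)=165 g(12,6)=110 g(12,8)=44 g(12,10)=10 g(12,12)=1
t=13: g(13,-13)=1 g(13,-11)=11 g(13,-9)=54 g(13,-7)=154 g(13,-5)=275 g(13,-3)=297 g(13,-1)=132 g(13,1)=132 g(13,3)=297 g(13,5)=275 g(13,7)=154 g(13,9)=54 g(13,11)=11 g(13,13)=1
t=14: g(14,-14)=1 g(14,-12)=12 g(14,-10)=65 g(14,-8)=208 g(14,-6)=429 g(14,-4)=572 g(14,-2)=429 g(14,2)=429 g(14,4)=572 g(14,6)=429 g(14,8)=208 g(14,10)=65 g(14,12)=12 g(14,14)=1
t=15: g(15,-15)=1 g(15,-13)=13 g(15,-11)=77 g(15,-9)=273 g(15,-7)=637 g(15,-5)=1001 g(15,-3)=1001 g(15,-1)=429 g(15,1)=429 g(15,3)=1001 g(15,5)=1001 g(15,7)=637 g(15,9)=273 g(15,11)=77 g(15,13)=13 g(15,15)=1
t=16: g(16,-16)=1 g(16,-14)=14 g(16,-12)=90 g(16,-10)=350 g(16,-8)=910 g(16,-6)=1638 g(16,-4)=2002 g(16,-2)=1430 g(16,2)=1430 g(16,4)=2002 g(16,6)=1638 g(16,8)=910 g(16,10)=350 g(16,12)=90 g(16,14)=14 g(16,16)=1
t=17: g(17,-17)=1 g(17,-15)=15 g(17,-13)=104 g(17,-11)=440 g(17,-9)=1260 g(17,-7)=2548 g(17,-5)=3640 g(17,-3)=3432 g(17,-1)=1430 g(17,1)=1430 g(17,3)=3432 g(17,5)=3640 g(17,7)=2548 g(17,9)=1260 g(17,11)=440 g(17,13)=104 g(17,15)=15 g(17,17)=1
t=18: g(18,-18)=1 g(18,-16)=16 g(18,-14)=119 g(18,-12)=544 g(18,-10)=1700 g(18,-8)=3808 g(18,-6)=6188 g(18,-4)=7072 g(18,-2)=4862 g(18,2)=4862 g(18,4)=7072 g(18,6)=6188 g(18,8)=3808 g(18,10)=1700 g(18,12)=544 g(18,14)=119 g(18,16)=16 g(18,18)=1
t=19: g(19,-19)=1 g(19,-17)=17 g(19,-15)=135 g(19,-13)=663 g(19,-11)=2244 g(19,-9)=5508 g(19,-7)=9996 g(19,-5)=13260 g(19,-3)=11934 g(19,-1)=4862 g(19,1)=4862 g(19,3)=11934 g(19,5)=13260 g(19,7)=9996 g(19,9)=5508 g(19,11)=2244 g(19,13)=663 g(19,15)=135 g(19,17)=17 g(19,19)=1
t=20: g(20,-20)=1 g(20,-18)=18 g(20,-16)=152 g(20,-14)=798 g(20,-12)=2907 g(20,-10)=7752 g(20,-8)=15504 g(20,-6)=23256 g(20,-4)=25194 g(20,-2)=16796 g(20,2)=16796 g(20,4)=25194 g(20,6)=23256 g(20,8)=15504 g(20,10)=7752 g(20,12)=2907 g(20,14)=798 g(20,16)=152 g(20,18)=18 g(20,20)=1
Paths never hitting 0: Σ_s g(20,s) = 184756
Paths hitting 0: 2^20 - 184756 = 863820
P = 863820/1048576 = 215955/262144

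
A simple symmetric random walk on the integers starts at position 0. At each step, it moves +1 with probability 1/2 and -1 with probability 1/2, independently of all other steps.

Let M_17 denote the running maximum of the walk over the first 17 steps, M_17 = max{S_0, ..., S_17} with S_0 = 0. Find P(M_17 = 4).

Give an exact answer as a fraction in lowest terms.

Let M_17 = max(S_0,...,S_17). Use the reflection principle: for j ≥ 1, #{paths with M_17 ≥ j} = #{S_17 ≥ j} + #{S_17 ≥ j+1}.
By reflection, #{M_17 ≥ 4} = #{S_17 ≥ 4} + #{S_17 ≥ 5} = 21778 + 21778 = 43556.
#{M_17 ≥ 5} = #{S_17 ≥ 5} + #{S_17 ≥ 6} = 21778 + 9402 = 31180.
#{M_17 = 4} = 43556 - 31180 = 12376.
P(M_17 = 4) = 12376/131072 = 1547/16384

Answer: 1547/16384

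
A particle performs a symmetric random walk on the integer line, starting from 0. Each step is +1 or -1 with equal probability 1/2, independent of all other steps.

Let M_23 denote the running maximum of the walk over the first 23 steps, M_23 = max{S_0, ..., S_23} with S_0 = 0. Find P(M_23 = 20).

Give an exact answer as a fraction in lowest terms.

Let M_23 = max(S_0,...,S_23). Use the reflection principle: for j ≥ 1, #{paths with M_23 ≥ j} = #{S_23 ≥ j} + #{S_23 ≥ j+1}.
By reflection, #{M_23 ≥ 20} = #{S_23 ≥ 20} + #{S_23 ≥ 21} = 24 + 24 = 48.
#{M_23 ≥ 21} = #{S_23 ≥ 21} + #{S_23 ≥ 22} = 24 + 1 = 25.
#{M_23 = 20} = 48 - 25 = 23.
P(M_23 = 20) = 23/8388608 = 23/8388608

Answer: 23/8388608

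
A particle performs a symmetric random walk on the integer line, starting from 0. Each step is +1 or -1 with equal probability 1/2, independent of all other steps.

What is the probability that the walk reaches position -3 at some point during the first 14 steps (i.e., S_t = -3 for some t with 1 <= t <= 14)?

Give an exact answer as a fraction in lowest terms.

Answer: 3473/8192

Derivation:
Count via complement. Let g(t,s) = #length-t paths at position s with S_1..S_t all ≠ -3.
g(t,s) = g(t-1,s-1) + g(t-1,s+1) for s ≠ -3; g(t,-3) = 0.
t=0: g(0,0)=1
t=1: g(1,-1)=1 g(1,1)=1
t=2: g(2,-2)=1 g(2,0)=2 g(2,2)=1
t=3: g(3,-1)=3 g(3,1)=3 g(3,3)=1
t=4: g(4,-2)=3 g(4,0)=6 g(4,2)=4 g(4,4)=1
t=5: g(5,-1)=9 g(5,1)=10 g(5,3)=5 g(5,5)=1
t=6: g(6,-2)=9 g(6,0)=19 g(6,2)=15 g(6,4)=6 g(6,6)=1
t=7: g(7,-1)=28 g(7,1)=34 g(7,3)=21 g(7,5)=7 g(7,7)=1
t=8: g(8,-2)=28 g(8,0)=62 g(8,2)=55 g(8,4)=28 g(8,6)=8 g(8,8)=1
t=9: g(9,-1)=90 g(9,1)=117 g(9,3)=83 g(9,5)=36 g(9,7)=9 g(9,9)=1
t=10: g(10,-2)=90 g(10,0)=207 g(10,2)=200 g(10,4)=119 g(10,6)=45 g(10,8)=10 g(10,10)=1
t=11: g(11,-1)=297 g(11,1)=407 g(11,3)=319 g(11,5)=164 g(11,7)=55 g(11,9)=11 g(11,11)=1
t=12: g(12,-2)=297 g(12,0)=704 g(12,2)=726 g(12,4)=483 g(12,6)=219 g(12,8)=66 g(12,10)=12 g(12,12)=1
t=13: g(13,-1)=1001 g(13,1)=1430 g(13,3)=1209 g(13,5)=702 g(13,7)=285 g(13,9)=78 g(13,11)=13 g(13,13)=1
t=14: g(14,-2)=1001 g(14,0)=2431 g(14,2)=2639 g(14,4)=1911 g(14,6)=987 g(14,8)=363 g(14,10)=91 g(14,12)=14 g(14,14)=1
Paths never hitting -3: Σ_s g(14,s) = 9438
Paths hitting -3: 2^14 - 9438 = 6946
P = 6946/16384 = 3473/8192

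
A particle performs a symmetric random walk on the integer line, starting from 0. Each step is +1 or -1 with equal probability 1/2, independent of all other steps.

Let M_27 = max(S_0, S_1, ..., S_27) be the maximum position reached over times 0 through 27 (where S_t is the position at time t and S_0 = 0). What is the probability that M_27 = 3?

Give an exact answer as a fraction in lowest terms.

Answer: 4345965/33554432

Derivation:
Let M_27 = max(S_0,...,S_27). Use the reflection principle: for j ≥ 1, #{paths with M_27 ≥ j} = #{S_27 ≥ j} + #{S_27 ≥ j+1}.
By reflection, #{M_27 ≥ 3} = #{S_27 ≥ 3} + #{S_27 ≥ 4} = 47050564 + 29666704 = 76717268.
#{M_27 ≥ 4} = #{S_27 ≥ 4} + #{S_27 ≥ 5} = 29666704 + 29666704 = 59333408.
#{M_27 = 3} = 76717268 - 59333408 = 17383860.
P(M_27 = 3) = 17383860/134217728 = 4345965/33554432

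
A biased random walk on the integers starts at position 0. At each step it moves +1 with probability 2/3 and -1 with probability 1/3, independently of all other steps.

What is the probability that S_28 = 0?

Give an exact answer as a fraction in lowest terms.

Answer: 24343347200/847288609443

Derivation:
To be at 0 after 28 steps: need exactly 14 steps of +1 and 14 of -1.
Number of such sequences: C(28,14) = 40116600
Each has probability (2/3)^14 · (1/3)^14 = 16384/22876792454961
P = 40116600 · 16384/22876792454961 = 24343347200/847288609443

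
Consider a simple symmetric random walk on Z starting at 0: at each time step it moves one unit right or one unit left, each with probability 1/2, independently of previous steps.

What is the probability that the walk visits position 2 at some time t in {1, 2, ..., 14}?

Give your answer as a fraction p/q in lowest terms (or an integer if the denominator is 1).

Count via complement. Let g(t,s) = #length-t paths at position s with S_1..S_t all ≠ 2.
g(t,s) = g(t-1,s-1) + g(t-1,s+1) for s ≠ 2; g(t,2) = 0.
t=0: g(0,0)=1
t=1: g(1,-1)=1 g(1,1)=1
t=2: g(2,-2)=1 g(2,0)=2
t=3: g(3,-3)=1 g(3,-1)=3 g(3,1)=2
t=4: g(4,-4)=1 g(4,-2)=4 g(4,0)=5
t=5: g(5,-5)=1 g(5,-3)=5 g(5,-1)=9 g(5,1)=5
t=6: g(6,-6)=1 g(6,-4)=6 g(6,-2)=14 g(6,0)=14
t=7: g(7,-7)=1 g(7,-5)=7 g(7,-3)=20 g(7,-1)=28 g(7,1)=14
t=8: g(8,-8)=1 g(8,-6)=8 g(8,-4)=27 g(8,-2)=48 g(8,0)=42
t=9: g(9,-9)=1 g(9,-7)=9 g(9,-5)=35 g(9,-3)=75 g(9,-1)=90 g(9,1)=42
t=10: g(10,-10)=1 g(10,-8)=10 g(10,-6)=44 g(10,-4)=110 g(10,-2)=165 g(10,0)=132
t=11: g(11,-11)=1 g(11,-9)=11 g(11,-7)=54 g(11,-5)=154 g(11,-3)=275 g(11,-1)=297 g(11,1)=132
t=12: g(12,-12)=1 g(12,-10)=12 g(12,-8)=65 g(12,-6)=208 g(12,-4)=429 g(12,-2)=572 g(12,0)=429
t=13: g(13,-13)=1 g(13,-11)=13 g(13,-9)=77 g(13,-7)=273 g(13,-5)=637 g(13,-3)=1001 g(13,-1)=1001 g(13,1)=429
t=14: g(14,-14)=1 g(14,-12)=14 g(14,-10)=90 g(14,-8)=350 g(14,-6)=910 g(14,-4)=1638 g(14,-2)=2002 g(14,0)=1430
Paths never hitting 2: Σ_s g(14,s) = 6435
Paths hitting 2: 2^14 - 6435 = 9949
P = 9949/16384 = 9949/16384

Answer: 9949/16384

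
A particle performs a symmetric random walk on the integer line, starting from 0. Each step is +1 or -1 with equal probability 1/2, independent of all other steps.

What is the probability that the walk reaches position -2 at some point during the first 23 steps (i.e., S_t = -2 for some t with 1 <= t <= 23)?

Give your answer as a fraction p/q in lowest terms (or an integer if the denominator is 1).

Count via complement. Let g(t,s) = #length-t paths at position s with S_1..S_t all ≠ -2.
g(t,s) = g(t-1,s-1) + g(t-1,s+1) for s ≠ -2; g(t,-2) = 0.
t=0: g(0,0)=1
t=1: g(1,-1)=1 g(1,1)=1
t=2: g(2,0)=2 g(2,2)=1
t=3: g(3,-1)=2 g(3,1)=3 g(3,3)=1
t=4: g(4,0)=5 g(4,2)=4 g(4,4)=1
t=5: g(5,-1)=5 g(5,1)=9 g(5,3)=5 g(5,5)=1
t=6: g(6,0)=14 g(6,2)=14 g(6,4)=6 g(6,6)=1
t=7: g(7,-1)=14 g(7,1)=28 g(7,3)=20 g(7,5)=7 g(7,7)=1
t=8: g(8,0)=42 g(8,2)=48 g(8,4)=27 g(8,6)=8 g(8,8)=1
t=9: g(9,-1)=42 g(9,1)=90 g(9,3)=75 g(9,5)=35 g(9,7)=9 g(9,9)=1
t=10: g(10,0)=132 g(10,2)=165 g(10,4)=110 g(10,6)=44 g(10,8)=10 g(10,10)=1
t=11: g(11,-1)=132 g(11,1)=297 g(11,3)=275 g(11,5)=154 g(11,7)=54 g(11,9)=11 g(11,11)=1
t=12: g(12,0)=429 g(12,2)=572 g(12,4)=429 g(12,6)=208 g(12,8)=65 g(12,10)=12 g(12,12)=1
t=13: g(13,-1)=429 g(13,1)=1001 g(13,3)=1001 g(13,5)=637 g(13,7)=273 g(13,9)=77 g(13,11)=13 g(13,13)=1
t=14: g(14,0)=1430 g(14,2)=2002 g(14,4)=1638 g(14,6)=910 g(14,8)=350 g(14,10)=90 g(14,12)=14 g(14,14)=1
t=15: g(15,-1)=1430 g(15,1)=3432 g(15,3)=3640 g(15,5)=2548 g(15,7)=1260 g(15,9)=440 g(15,11)=104 g(15,13)=15 g(15,15)=1
t=16: g(16,0)=4862 g(16,2)=7072 g(16,4)=6188 g(16,6)=3808 g(16,8)=1700 g(16,10)=544 g(16,12)=119 g(16,14)=16 g(16,16)=1
t=17: g(17,-1)=4862 g(17,1)=11934 g(17,3)=13260 g(17,5)=9996 g(17,7)=5508 g(17,9)=2244 g(17,11)=663 g(17,13)=135 g(17,15)=17 g(17,17)=1
t=18: g(18,0)=16796 g(18,2)=25194 g(18,4)=23256 g(18,6)=15504 g(18,8)=7752 g(18,10)=2907 g(18,12)=798 g(18,14)=152 g(18,16)=18 g(18,18)=1
t=19: g(19,-1)=16796 g(19,1)=41990 g(19,3)=48450 g(19,5)=38760 g(19,7)=23256 g(19,9)=10659 g(19,11)=3705 g(19,13)=950 g(19,15)=170 g(19,17)=19 g(19,19)=1
t=20: g(20,0)=58786 g(20,2)=90440 g(20,4)=87210 g(20,6)=62016 g(20,8)=33915 g(20,10)=14364 g(20,12)=4655 g(20,14)=1120 g(20,16)=189 g(20,18)=20 g(20,20)=1
t=21: g(21,-1)=58786 g(21,1)=149226 g(21,3)=177650 g(21,5)=149226 g(21,7)=95931 g(21,9)=48279 g(21,11)=19019 g(21,13)=5775 g(21,15)=1309 g(21,17)=209 g(21,19)=21 g(21,21)=1
t=22: g(22,0)=208012 g(22,2)=326876 g(22,4)=326876 g(22,6)=245157 g(22,8)=144210 g(22,10)=67298 g(22,12)=24794 g(22,14)=7084 g(22,16)=1518 g(22,18)=230 g(22,20)=22 g(22,22)=1
t=23: g(23,-1)=208012 g(23,1)=534888 g(23,3)=653752 g(23,5)=572033 g(23,7)=389367 g(23,9)=211508 g(23,11)=92092 g(23,13)=31878 g(23,15)=8602 g(23,17)=1748 g(23,19)=252 g(23,21)=23 g(23,23)=1
Paths never hitting -2: Σ_s g(23,s) = 2704156
Paths hitting -2: 2^23 - 2704156 = 5684452
P = 5684452/8388608 = 1421113/2097152

Answer: 1421113/2097152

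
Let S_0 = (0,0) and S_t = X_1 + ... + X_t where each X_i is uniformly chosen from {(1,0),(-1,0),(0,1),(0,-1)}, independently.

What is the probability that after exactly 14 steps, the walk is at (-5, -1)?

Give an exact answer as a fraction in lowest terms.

Answer: 1002001/134217728

Derivation:
Let h be the number of horizontal steps (so 14-h are vertical). To end at (-5,-1) need (h-5)/2 right-steps and ((14-h)-1)/2 up-steps.
Sum over h with 5 ≤ h ≤ 13, h ≡ 1 (mod 2), 14-h ≡ 1 (mod 2):
h=5: C(14,5)·C(5,0)·C(9,4) = 2002·1·126 = 252252
h=7: C(14,7)·C(7,1)·C(7,3) = 3432·7·35 = 840840
h=9: C(14,9)·C(9,2)·C(5,2) = 2002·36·10 = 720720
h=11: C(14,11)·C(11,3)·C(3,1) = 364·165·3 = 180180
h=13: C(14,13)·C(13,4)·C(1,0) = 14·715·1 = 10010
Total favorable: 2004002
Total paths: 4^14 = 268435456
P = 2004002/268435456 = 1002001/134217728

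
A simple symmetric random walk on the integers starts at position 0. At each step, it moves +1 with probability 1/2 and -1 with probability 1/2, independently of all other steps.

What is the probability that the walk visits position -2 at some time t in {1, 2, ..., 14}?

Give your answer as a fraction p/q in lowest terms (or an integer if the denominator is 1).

Answer: 9949/16384

Derivation:
Count via complement. Let g(t,s) = #length-t paths at position s with S_1..S_t all ≠ -2.
g(t,s) = g(t-1,s-1) + g(t-1,s+1) for s ≠ -2; g(t,-2) = 0.
t=0: g(0,0)=1
t=1: g(1,-1)=1 g(1,1)=1
t=2: g(2,0)=2 g(2,2)=1
t=3: g(3,-1)=2 g(3,1)=3 g(3,3)=1
t=4: g(4,0)=5 g(4,2)=4 g(4,4)=1
t=5: g(5,-1)=5 g(5,1)=9 g(5,3)=5 g(5,5)=1
t=6: g(6,0)=14 g(6,2)=14 g(6,4)=6 g(6,6)=1
t=7: g(7,-1)=14 g(7,1)=28 g(7,3)=20 g(7,5)=7 g(7,7)=1
t=8: g(8,0)=42 g(8,2)=48 g(8,4)=27 g(8,6)=8 g(8,8)=1
t=9: g(9,-1)=42 g(9,1)=90 g(9,3)=75 g(9,5)=35 g(9,7)=9 g(9,9)=1
t=10: g(10,0)=132 g(10,2)=165 g(10,4)=110 g(10,6)=44 g(10,8)=10 g(10,10)=1
t=11: g(11,-1)=132 g(11,1)=297 g(11,3)=275 g(11,5)=154 g(11,7)=54 g(11,9)=11 g(11,11)=1
t=12: g(12,0)=429 g(12,2)=572 g(12,4)=429 g(12,6)=208 g(12,8)=65 g(12,10)=12 g(12,12)=1
t=13: g(13,-1)=429 g(13,1)=1001 g(13,3)=1001 g(13,5)=637 g(13,7)=273 g(13,9)=77 g(13,11)=13 g(13,13)=1
t=14: g(14,0)=1430 g(14,2)=2002 g(14,4)=1638 g(14,6)=910 g(14,8)=350 g(14,10)=90 g(14,12)=14 g(14,14)=1
Paths never hitting -2: Σ_s g(14,s) = 6435
Paths hitting -2: 2^14 - 6435 = 9949
P = 9949/16384 = 9949/16384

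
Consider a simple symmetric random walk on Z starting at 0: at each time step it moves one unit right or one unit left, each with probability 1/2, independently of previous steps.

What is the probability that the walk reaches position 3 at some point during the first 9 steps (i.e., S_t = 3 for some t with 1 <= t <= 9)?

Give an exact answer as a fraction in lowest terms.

Count via complement. Let g(t,s) = #length-t paths at position s with S_1..S_t all ≠ 3.
g(t,s) = g(t-1,s-1) + g(t-1,s+1) for s ≠ 3; g(t,3) = 0.
t=0: g(0,0)=1
t=1: g(1,-1)=1 g(1,1)=1
t=2: g(2,-2)=1 g(2,0)=2 g(2,2)=1
t=3: g(3,-3)=1 g(3,-1)=3 g(3,1)=3
t=4: g(4,-4)=1 g(4,-2)=4 g(4,0)=6 g(4,2)=3
t=5: g(5,-5)=1 g(5,-3)=5 g(5,-1)=10 g(5,1)=9
t=6: g(6,-6)=1 g(6,-4)=6 g(6,-2)=15 g(6,0)=19 g(6,2)=9
t=7: g(7,-7)=1 g(7,-5)=7 g(7,-3)=21 g(7,-1)=34 g(7,1)=28
t=8: g(8,-8)=1 g(8,-6)=8 g(8,-4)=28 g(8,-2)=55 g(8,0)=62 g(8,2)=28
t=9: g(9,-9)=1 g(9,-7)=9 g(9,-5)=36 g(9,-3)=83 g(9,-1)=117 g(9,1)=90
Paths never hitting 3: Σ_s g(9,s) = 336
Paths hitting 3: 2^9 - 336 = 176
P = 176/512 = 11/32

Answer: 11/32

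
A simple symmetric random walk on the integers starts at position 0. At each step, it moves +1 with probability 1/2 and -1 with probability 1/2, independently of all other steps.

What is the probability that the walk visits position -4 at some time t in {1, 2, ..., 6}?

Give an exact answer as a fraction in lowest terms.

Count via complement. Let g(t,s) = #length-t paths at position s with S_1..S_t all ≠ -4.
g(t,s) = g(t-1,s-1) + g(t-1,s+1) for s ≠ -4; g(t,-4) = 0.
t=0: g(0,0)=1
t=1: g(1,-1)=1 g(1,1)=1
t=2: g(2,-2)=1 g(2,0)=2 g(2,2)=1
t=3: g(3,-3)=1 g(3,-1)=3 g(3,1)=3 g(3,3)=1
t=4: g(4,-2)=4 g(4,0)=6 g(4,2)=4 g(4,4)=1
t=5: g(5,-3)=4 g(5,-1)=10 g(5,1)=10 g(5,3)=5 g(5,5)=1
t=6: g(6,-2)=14 g(6,0)=20 g(6,2)=15 g(6,4)=6 g(6,6)=1
Paths never hitting -4: Σ_s g(6,s) = 56
Paths hitting -4: 2^6 - 56 = 8
P = 8/64 = 1/8

Answer: 1/8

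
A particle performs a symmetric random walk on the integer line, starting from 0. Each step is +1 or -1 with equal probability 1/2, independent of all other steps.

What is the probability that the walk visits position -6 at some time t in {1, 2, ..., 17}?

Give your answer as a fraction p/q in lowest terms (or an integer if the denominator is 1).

Answer: 4701/32768

Derivation:
Count via complement. Let g(t,s) = #length-t paths at position s with S_1..S_t all ≠ -6.
g(t,s) = g(t-1,s-1) + g(t-1,s+1) for s ≠ -6; g(t,-6) = 0.
t=0: g(0,0)=1
t=1: g(1,-1)=1 g(1,1)=1
t=2: g(2,-2)=1 g(2,0)=2 g(2,2)=1
t=3: g(3,-3)=1 g(3,-1)=3 g(3,1)=3 g(3,3)=1
t=4: g(4,-4)=1 g(4,-2)=4 g(4,0)=6 g(4,2)=4 g(4,4)=1
t=5: g(5,-5)=1 g(5,-3)=5 g(5,-1)=10 g(5,1)=10 g(5,3)=5 g(5,5)=1
t=6: g(6,-4)=6 g(6,-2)=15 g(6,0)=20 g(6,2)=15 g(6,4)=6 g(6,6)=1
t=7: g(7,-5)=6 g(7,-3)=21 g(7,-1)=35 g(7,1)=35 g(7,3)=21 g(7,5)=7 g(7,7)=1
t=8: g(8,-4)=27 g(8,-2)=56 g(8,0)=70 g(8,2)=56 g(8,4)=28 g(8,6)=8 g(8,8)=1
t=9: g(9,-5)=27 g(9,-3)=83 g(9,-1)=126 g(9,1)=126 g(9,3)=84 g(9,5)=36 g(9,7)=9 g(9,9)=1
t=10: g(10,-4)=110 g(10,-2)=209 g(10,0)=252 g(10,2)=210 g(10,4)=120 g(10,6)=45 g(10,8)=10 g(10,10)=1
t=11: g(11,-5)=110 g(11,-3)=319 g(11,-1)=461 g(11,1)=462 g(11,3)=330 g(11,5)=165 g(11,7)=55 g(11,9)=11 g(11,11)=1
t=12: g(12,-4)=429 g(12,-2)=780 g(12,0)=923 g(12,2)=792 g(12,4)=495 g(12,6)=220 g(12,8)=66 g(12,10)=12 g(12,12)=1
t=13: g(13,-5)=429 g(13,-3)=1209 g(13,-1)=1703 g(13,1)=1715 g(13,3)=1287 g(13,5)=715 g(13,7)=286 g(13,9)=78 g(13,11)=13 g(13,13)=1
t=14: g(14,-4)=1638 g(14,-2)=2912 g(14,0)=3418 g(14,2)=3002 g(14,4)=2002 g(14,6)=1001 g(14,8)=364 g(14,10)=91 g(14,12)=14 g(14,14)=1
t=15: g(15,-5)=1638 g(15,-3)=4550 g(15,-1)=6330 g(15,1)=6420 g(15,3)=5004 g(15,5)=3003 g(15,7)=1365 g(15,9)=455 g(15,11)=105 g(15,13)=15 g(15,15)=1
t=16: g(16,-4)=6188 g(16,-2)=10880 g(16,0)=12750 g(16,2)=11424 g(16,4)=8007 g(16,6)=4368 g(16,8)=1820 g(16,10)=560 g(16,12)=120 g(16,14)=16 g(16,16)=1
t=17: g(17,-5)=6188 g(17,-3)=17068 g(17,-1)=23630 g(17,1)=24174 g(17,3)=19431 g(17,5)=12375 g(17,7)=6188 g(17,9)=2380 g(17,11)=680 g(17,13)=136 g(17,15)=17 g(17,17)=1
Paths never hitting -6: Σ_s g(17,s) = 112268
Paths hitting -6: 2^17 - 112268 = 18804
P = 18804/131072 = 4701/32768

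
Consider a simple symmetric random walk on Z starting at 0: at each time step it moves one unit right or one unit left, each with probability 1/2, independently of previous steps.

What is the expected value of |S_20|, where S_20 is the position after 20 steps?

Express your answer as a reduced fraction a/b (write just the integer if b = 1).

Answer: 230945/65536

Derivation:
S_20 takes values m ≡ 0 (mod 2) with |m| ≤ 20; P(S_20=m) = C(20,(20+m)/2)/2^20.
Total paths: 2^20 = 1048576
Distribution: P(S=-20)=1/1048576, P(S=-18)=20/1048576, P(S=-16)=190/1048576, P(S=-14)=1140/1048576, P(S=-12)=4845/1048576, P(S=-10)=15504/1048576, P(S=-8)=38760/1048576, P(S=-6)=77520/1048576, P(S=-4)=125970/1048576, P(S=-2)=167960/1048576, P(S=0)=184756/1048576, P(S=2)=167960/1048576, P(S=4)=125970/1048576, P(S=6)=77520/1048576, P(S=8)=38760/1048576, P(S=10)=15504/1048576, P(S=12)=4845/1048576, P(S=14)=1140/1048576, P(S=16)=190/1048576, P(S=18)=20/1048576, P(S=20)=1/1048576
E[|S_20|] = Σ_m |m|·P(S_20=m) = 3695120/1048576 = 230945/65536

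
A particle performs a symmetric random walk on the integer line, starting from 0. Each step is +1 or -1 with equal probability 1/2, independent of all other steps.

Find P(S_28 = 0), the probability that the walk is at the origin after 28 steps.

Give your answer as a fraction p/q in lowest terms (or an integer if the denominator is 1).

To return to 0 after 28 steps: need exactly 14 steps of +1 and 14 of -1.
Favorable paths: C(28,14) = 40116600
Total paths: 2^28 = 268435456
P = 40116600/268435456 = 5014575/33554432

Answer: 5014575/33554432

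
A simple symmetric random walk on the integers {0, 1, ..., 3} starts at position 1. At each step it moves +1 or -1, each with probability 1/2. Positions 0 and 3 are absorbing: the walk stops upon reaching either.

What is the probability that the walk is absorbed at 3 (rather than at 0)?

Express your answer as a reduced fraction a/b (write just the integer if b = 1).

Symmetric walk (p = 1/2): the harmonic-function argument gives P(hit 3 before 0 | start at 1) = a/N.
P = 1/3 = 1/3

Answer: 1/3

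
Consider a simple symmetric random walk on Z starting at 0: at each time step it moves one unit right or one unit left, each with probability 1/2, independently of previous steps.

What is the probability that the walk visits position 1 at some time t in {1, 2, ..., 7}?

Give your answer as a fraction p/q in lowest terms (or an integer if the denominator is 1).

Count via complement. Let g(t,s) = #length-t paths at position s with S_1..S_t all ≠ 1.
g(t,s) = g(t-1,s-1) + g(t-1,s+1) for s ≠ 1; g(t,1) = 0.
t=0: g(0,0)=1
t=1: g(1,-1)=1
t=2: g(2,-2)=1 g(2,0)=1
t=3: g(3,-3)=1 g(3,-1)=2
t=4: g(4,-4)=1 g(4,-2)=3 g(4,0)=2
t=5: g(5,-5)=1 g(5,-3)=4 g(5,-1)=5
t=6: g(6,-6)=1 g(6,-4)=5 g(6,-2)=9 g(6,0)=5
t=7: g(7,-7)=1 g(7,-5)=6 g(7,-3)=14 g(7,-1)=14
Paths never hitting 1: Σ_s g(7,s) = 35
Paths hitting 1: 2^7 - 35 = 93
P = 93/128 = 93/128

Answer: 93/128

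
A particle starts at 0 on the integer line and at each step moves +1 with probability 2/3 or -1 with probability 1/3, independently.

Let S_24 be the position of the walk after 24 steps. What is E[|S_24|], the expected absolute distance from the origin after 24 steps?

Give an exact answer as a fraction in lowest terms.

Answer: 769378008488/94143178827

Derivation:
S_24 takes values m ≡ 0 (mod 2) with |m| ≤ 24; P(S_24=m) = C(24,(24+m)/2) · (2/3)^((24+m)/2) · (1/3)^((24-m)/2).
Distribution: P(S=-24)=1/282429536481, P(S=-22)=16/94143178827, P(S=-20)=368/94143178827, P(S=-18)=16192/282429536481, P(S=-16)=56672/94143178827, P(S=-14)=453376/94143178827, P(S=-12)=8614144/282429536481, P(S=-10)=4922368/31381059609, P(S=-8)=20920064/31381059609, P(S=-6)=669442048/282429536481, P(S=-4)=669442048/94143178827, P(S=-2)=1704034304/94143178827, P(S=0)=11076222976/282429536481, P(S=2)=6816137216/94143178827, P(S=4)=10711072768/94143178827, P(S=6)=42844291072/282429536481, P(S=8)=5355536384/31381059609, P(S=10)=5040504832/31381059609, P(S=12)=35283533824/282429536481, P(S=14)=7428112384/94143178827, P(S=16)=3714056192/94143178827, P(S=18)=4244635648/282429536481, P(S=20)=385875968/94143178827, P(S=22)=67108864/94143178827, P(S=24)=16777216/282429536481
E[|S_24|] = Σ_m |m|·P(S_24=m) = 769378008488/94143178827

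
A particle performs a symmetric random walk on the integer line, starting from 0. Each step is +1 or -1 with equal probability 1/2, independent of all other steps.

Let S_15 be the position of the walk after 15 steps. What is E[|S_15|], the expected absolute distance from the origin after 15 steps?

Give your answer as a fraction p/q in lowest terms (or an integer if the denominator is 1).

S_15 takes values m ≡ 1 (mod 2) with |m| ≤ 15; P(S_15=m) = C(15,(15+m)/2)/2^15.
Total paths: 2^15 = 32768
Distribution: P(S=-15)=1/32768, P(S=-13)=15/32768, P(S=-11)=105/32768, P(S=-9)=455/32768, P(S=-7)=1365/32768, P(S=-5)=3003/32768, P(S=-3)=5005/32768, P(S=-1)=6435/32768, P(S=1)=6435/32768, P(S=3)=5005/32768, P(S=5)=3003/32768, P(S=7)=1365/32768, P(S=9)=455/32768, P(S=11)=105/32768, P(S=13)=15/32768, P(S=15)=1/32768
E[|S_15|] = Σ_m |m|·P(S_15=m) = 102960/32768 = 6435/2048

Answer: 6435/2048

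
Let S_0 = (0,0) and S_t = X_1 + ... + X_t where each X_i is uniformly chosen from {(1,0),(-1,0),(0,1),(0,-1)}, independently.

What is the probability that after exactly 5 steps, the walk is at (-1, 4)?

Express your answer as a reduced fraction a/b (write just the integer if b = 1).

Let h be the number of horizontal steps (so 5-h are vertical). To end at (-1,4) need (h-1)/2 right-steps and ((5-h)+4)/2 up-steps.
Sum over h with 1 ≤ h ≤ 1, h ≡ 1 (mod 2), 5-h ≡ 0 (mod 2):
h=1: C(5,1)·C(1,0)·C(4,4) = 5·1·1 = 5
Total favorable: 5
Total paths: 4^5 = 1024
P = 5/1024 = 5/1024

Answer: 5/1024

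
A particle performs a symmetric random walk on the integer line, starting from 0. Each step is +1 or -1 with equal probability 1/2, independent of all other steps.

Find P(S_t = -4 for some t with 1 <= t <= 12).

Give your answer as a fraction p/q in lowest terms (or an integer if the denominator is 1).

Answer: 1093/4096

Derivation:
Count via complement. Let g(t,s) = #length-t paths at position s with S_1..S_t all ≠ -4.
g(t,s) = g(t-1,s-1) + g(t-1,s+1) for s ≠ -4; g(t,-4) = 0.
t=0: g(0,0)=1
t=1: g(1,-1)=1 g(1,1)=1
t=2: g(2,-2)=1 g(2,0)=2 g(2,2)=1
t=3: g(3,-3)=1 g(3,-1)=3 g(3,1)=3 g(3,3)=1
t=4: g(4,-2)=4 g(4,0)=6 g(4,2)=4 g(4,4)=1
t=5: g(5,-3)=4 g(5,-1)=10 g(5,1)=10 g(5,3)=5 g(5,5)=1
t=6: g(6,-2)=14 g(6,0)=20 g(6,2)=15 g(6,4)=6 g(6,6)=1
t=7: g(7,-3)=14 g(7,-1)=34 g(7,1)=35 g(7,3)=21 g(7,5)=7 g(7,7)=1
t=8: g(8,-2)=48 g(8,0)=69 g(8,2)=56 g(8,4)=28 g(8,6)=8 g(8,8)=1
t=9: g(9,-3)=48 g(9,-1)=117 g(9,1)=125 g(9,3)=84 g(9,5)=36 g(9,7)=9 g(9,9)=1
t=10: g(10,-2)=165 g(10,0)=242 g(10,2)=209 g(10,4)=120 g(10,6)=45 g(10,8)=10 g(10,10)=1
t=11: g(11,-3)=165 g(11,-1)=407 g(11,1)=451 g(11,3)=329 g(11,5)=165 g(11,7)=55 g(11,9)=11 g(11,11)=1
t=12: g(12,-2)=572 g(12,0)=858 g(12,2)=780 g(12,4)=494 g(12,6)=220 g(12,8)=66 g(12,10)=12 g(12,12)=1
Paths never hitting -4: Σ_s g(12,s) = 3003
Paths hitting -4: 2^12 - 3003 = 1093
P = 1093/4096 = 1093/4096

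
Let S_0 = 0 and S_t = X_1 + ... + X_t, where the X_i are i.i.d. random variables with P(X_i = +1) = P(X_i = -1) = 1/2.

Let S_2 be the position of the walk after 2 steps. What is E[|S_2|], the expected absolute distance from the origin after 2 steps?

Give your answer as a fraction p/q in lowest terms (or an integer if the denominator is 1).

Answer: 1

Derivation:
S_2 takes values m ≡ 0 (mod 2) with |m| ≤ 2; P(S_2=m) = C(2,(2+m)/2)/2^2.
Total paths: 2^2 = 4
Distribution: P(S=-2)=1/4, P(S=0)=2/4, P(S=2)=1/4
E[|S_2|] = Σ_m |m|·P(S_2=m) = 4/4 = 1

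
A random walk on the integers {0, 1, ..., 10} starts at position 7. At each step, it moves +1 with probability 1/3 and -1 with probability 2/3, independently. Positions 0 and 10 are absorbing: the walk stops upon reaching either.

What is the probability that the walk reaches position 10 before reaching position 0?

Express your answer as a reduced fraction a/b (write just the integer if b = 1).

Answer: 127/1023

Derivation:
Biased walk: p = 1/3, q = 2/3, r = q/p = 2
Gambler's ruin: P(hit 10 before 0 | start at 7) = (1 - r^a)/(1 - r^N)
r^7 = 128; r^10 = 1024
P = (1 - 128) / (1 - 1024) = -127 / -1023 = 127/1023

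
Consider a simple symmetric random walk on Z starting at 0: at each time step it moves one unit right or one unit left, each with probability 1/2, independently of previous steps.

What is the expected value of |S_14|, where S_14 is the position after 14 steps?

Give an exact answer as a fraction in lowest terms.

Answer: 3003/1024

Derivation:
S_14 takes values m ≡ 0 (mod 2) with |m| ≤ 14; P(S_14=m) = C(14,(14+m)/2)/2^14.
Total paths: 2^14 = 16384
Distribution: P(S=-14)=1/16384, P(S=-12)=14/16384, P(S=-10)=91/16384, P(S=-8)=364/16384, P(S=-6)=1001/16384, P(S=-4)=2002/16384, P(S=-2)=3003/16384, P(S=0)=3432/16384, P(S=2)=3003/16384, P(S=4)=2002/16384, P(S=6)=1001/16384, P(S=8)=364/16384, P(S=10)=91/16384, P(S=12)=14/16384, P(S=14)=1/16384
E[|S_14|] = Σ_m |m|·P(S_14=m) = 48048/16384 = 3003/1024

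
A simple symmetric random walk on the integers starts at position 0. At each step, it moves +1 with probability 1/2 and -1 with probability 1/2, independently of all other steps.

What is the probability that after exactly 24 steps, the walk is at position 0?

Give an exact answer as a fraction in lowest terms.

To return to 0 after 24 steps: need exactly 12 steps of +1 and 12 of -1.
Favorable paths: C(24,12) = 2704156
Total paths: 2^24 = 16777216
P = 2704156/16777216 = 676039/4194304

Answer: 676039/4194304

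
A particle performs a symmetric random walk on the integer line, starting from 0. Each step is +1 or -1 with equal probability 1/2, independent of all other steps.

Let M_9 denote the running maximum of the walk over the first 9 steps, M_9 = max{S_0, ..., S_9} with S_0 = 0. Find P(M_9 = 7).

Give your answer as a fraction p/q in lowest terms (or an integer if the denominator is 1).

Let M_9 = max(S_0,...,S_9). Use the reflection principle: for j ≥ 1, #{paths with M_9 ≥ j} = #{S_9 ≥ j} + #{S_9 ≥ j+1}.
By reflection, #{M_9 ≥ 7} = #{S_9 ≥ 7} + #{S_9 ≥ 8} = 10 + 1 = 11.
#{M_9 ≥ 8} = #{S_9 ≥ 8} + #{S_9 ≥ 9} = 1 + 1 = 2.
#{M_9 = 7} = 11 - 2 = 9.
P(M_9 = 7) = 9/512 = 9/512

Answer: 9/512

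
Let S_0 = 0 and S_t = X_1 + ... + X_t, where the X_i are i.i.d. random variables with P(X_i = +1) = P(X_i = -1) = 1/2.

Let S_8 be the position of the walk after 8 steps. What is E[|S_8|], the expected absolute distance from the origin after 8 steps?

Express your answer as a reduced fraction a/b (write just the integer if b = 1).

S_8 takes values m ≡ 0 (mod 2) with |m| ≤ 8; P(S_8=m) = C(8,(8+m)/2)/2^8.
Total paths: 2^8 = 256
Distribution: P(S=-8)=1/256, P(S=-6)=8/256, P(S=-4)=28/256, P(S=-2)=56/256, P(S=0)=70/256, P(S=2)=56/256, P(S=4)=28/256, P(S=6)=8/256, P(S=8)=1/256
E[|S_8|] = Σ_m |m|·P(S_8=m) = 560/256 = 35/16

Answer: 35/16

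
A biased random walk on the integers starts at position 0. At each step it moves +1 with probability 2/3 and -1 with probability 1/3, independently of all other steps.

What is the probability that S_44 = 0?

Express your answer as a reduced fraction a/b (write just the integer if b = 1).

Answer: 2941743566642216960/328256967394537077627

Derivation:
To be at 0 after 44 steps: need exactly 22 steps of +1 and 22 of -1.
Number of such sequences: C(44,22) = 2104098963720
Each has probability (2/3)^22 · (1/3)^22 = 4194304/984770902183611232881
P = 2104098963720 · 4194304/984770902183611232881 = 2941743566642216960/328256967394537077627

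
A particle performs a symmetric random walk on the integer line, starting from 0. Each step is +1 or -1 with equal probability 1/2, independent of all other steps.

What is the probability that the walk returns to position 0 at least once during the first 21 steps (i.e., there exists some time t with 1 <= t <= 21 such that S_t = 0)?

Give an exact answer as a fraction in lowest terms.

Answer: 215955/262144

Derivation:
Count via complement. Let g(t,s) = #length-t paths at position s with S_1..S_t all ≠ 0.
g(t,s) = g(t-1,s-1) + g(t-1,s+1) for s ≠ 0; g(t,0) = 0.
t=0: g(0,0)=1
t=1: g(1,-1)=1 g(1,1)=1
t=2: g(2,-2)=1 g(2,2)=1
t=3: g(3,-3)=1 g(3,-1)=1 g(3,1)=1 g(3,3)=1
t=4: g(4,-4)=1 g(4,-2)=2 g(4,2)=2 g(4,4)=1
t=5: g(5,-5)=1 g(5,-3)=3 g(5,-1)=2 g(5,1)=2 g(5,3)=3 g(5,5)=1
t=6: g(6,-6)=1 g(6,-4)=4 g(6,-2)=5 g(6,2)=5 g(6,4)=4 g(6,6)=1
t=7: g(7,-7)=1 g(7,-5)=5 g(7,-3)=9 g(7,-1)=5 g(7,1)=5 g(7,3)=9 g(7,5)=5 g(7,7)=1
t=8: g(8,-8)=1 g(8,-6)=6 g(8,-4)=14 g(8,-2)=14 g(8,2)=14 g(8,4)=14 g(8,6)=6 g(8,8)=1
t=9: g(9,-9)=1 g(9,-7)=7 g(9,-5)=20 g(9,-3)=28 g(9,-1)=14 g(9,1)=14 g(9,3)=28 g(9,5)=20 g(9,7)=7 g(9,9)=1
t=10: g(10,-10)=1 g(10,-8)=8 g(10,-6)=27 g(10,-4)=48 g(10,-2)=42 g(10,2)=42 g(10,4)=48 g(10,6)=27 g(10,8)=8 g(10,10)=1
t=11: g(11,-11)=1 g(11,-9)=9 g(11,-7)=35 g(11,-5)=75 g(11,-3)=90 g(11,-1)=42 g(11,1)=42 g(11,3)=90 g(11,5)=75 g(11,7)=35 g(11,9)=9 g(11,11)=1
t=12: g(12,-12)=1 g(12,-10)=10 g(12,-8)=44 g(12,-6)=110 g(12,-4)=165 g(12,-2)=132 g(12,2)=132 g(12,4)=165 g(12,6)=110 g(12,8)=44 g(12,10)=10 g(12,12)=1
t=13: g(13,-13)=1 g(13,-11)=11 g(13,-9)=54 g(13,-7)=154 g(13,-5)=275 g(13,-3)=297 g(13,-1)=132 g(13,1)=132 g(13,3)=297 g(13,5)=275 g(13,7)=154 g(13,9)=54 g(13,11)=11 g(13,13)=1
t=14: g(14,-14)=1 g(14,-12)=12 g(14,-10)=65 g(14,-8)=208 g(14,-6)=429 g(14,-4)=572 g(14,-2)=429 g(14,2)=429 g(14,4)=572 g(14,6)=429 g(14,8)=208 g(14,10)=65 g(14,12)=12 g(14,14)=1
t=15: g(15,-15)=1 g(15,-13)=13 g(15,-11)=77 g(15,-9)=273 g(15,-7)=637 g(15,-5)=1001 g(15,-3)=1001 g(15,-1)=429 g(15,1)=429 g(15,3)=1001 g(15,5)=1001 g(15,7)=637 g(15,9)=273 g(15,11)=77 g(15,13)=13 g(15,15)=1
t=16: g(16,-16)=1 g(16,-14)=14 g(16,-12)=90 g(16,-10)=350 g(16,-8)=910 g(16,-6)=1638 g(16,-4)=2002 g(16,-2)=1430 g(16,2)=1430 g(16,4)=2002 g(16,6)=1638 g(16,8)=910 g(16,10)=350 g(16,12)=90 g(16,14)=14 g(16,16)=1
t=17: g(17,-17)=1 g(17,-15)=15 g(17,-13)=104 g(17,-11)=440 g(17,-9)=1260 g(17,-7)=2548 g(17,-5)=3640 g(17,-3)=3432 g(17,-1)=1430 g(17,1)=1430 g(17,3)=3432 g(17,5)=3640 g(17,7)=2548 g(17,9)=1260 g(17,11)=440 g(17,13)=104 g(17,15)=15 g(17,17)=1
t=18: g(18,-18)=1 g(18,-16)=16 g(18,-14)=119 g(18,-12)=544 g(18,-10)=1700 g(18,-8)=3808 g(18,-6)=6188 g(18,-4)=7072 g(18,-2)=4862 g(18,2)=4862 g(18,4)=7072 g(18,6)=6188 g(18,8)=3808 g(18,10)=1700 g(18,12)=544 g(18,14)=119 g(18,16)=16 g(18,18)=1
t=19: g(19,-19)=1 g(19,-17)=17 g(19,-15)=135 g(19,-13)=663 g(19,-11)=2244 g(19,-9)=5508 g(19,-7)=9996 g(19,-5)=13260 g(19,-3)=11934 g(19,-1)=4862 g(19,1)=4862 g(19,3)=11934 g(19,5)=13260 g(19,7)=9996 g(19,9)=5508 g(19,11)=2244 g(19,13)=663 g(19,15)=135 g(19,17)=17 g(19,19)=1
t=20: g(20,-20)=1 g(20,-18)=18 g(20,-16)=152 g(20,-14)=798 g(20,-12)=2907 g(20,-10)=7752 g(20,-8)=15504 g(20,-6)=23256 g(20,-4)=25194 g(20,-2)=16796 g(20,2)=16796 g(20,4)=25194 g(20,6)=23256 g(20,8)=15504 g(20,10)=7752 g(20,12)=2907 g(20,14)=798 g(20,16)=152 g(20,18)=18 g(20,20)=1
t=21: g(21,-21)=1 g(21,-19)=19 g(21,-17)=170 g(21,-15)=950 g(21,-13)=3705 g(21,-11)=10659 g(21,-9)=23256 g(21,-7)=38760 g(21,-5)=48450 g(21,-3)=41990 g(21,-1)=16796 g(21,1)=16796 g(21,3)=41990 g(21,5)=48450 g(21,7)=38760 g(21,9)=23256 g(21,11)=10659 g(21,13)=3705 g(21,15)=950 g(21,17)=170 g(21,19)=19 g(21,21)=1
Paths never hitting 0: Σ_s g(21,s) = 369512
Paths hitting 0: 2^21 - 369512 = 1727640
P = 1727640/2097152 = 215955/262144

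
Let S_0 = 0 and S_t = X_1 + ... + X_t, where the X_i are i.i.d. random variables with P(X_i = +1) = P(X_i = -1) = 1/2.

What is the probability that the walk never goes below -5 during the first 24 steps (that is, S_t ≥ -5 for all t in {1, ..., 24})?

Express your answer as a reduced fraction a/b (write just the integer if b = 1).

Answer: 3231615/4194304

Derivation:
Let f(t,s) = #length-t paths at position s with S_1..S_t all ≥ -5.
f(t,s) = f(t-1,s-1) + f(t-1,s+1) for s ≥ -5; f(t,s) = 0 for s < -5.
t=0: f(0,0)=1
t=1: f(1,-1)=1 f(1,1)=1
t=2: f(2,-2)=1 f(2,0)=2 f(2,2)=1
t=3: f(3,-3)=1 f(3,-1)=3 f(3,1)=3 f(3,3)=1
t=4: f(4,-4)=1 f(4,-2)=4 f(4,0)=6 f(4,2)=4 f(4,4)=1
t=5: f(5,-5)=1 f(5,-3)=5 f(5,-1)=10 f(5,1)=10 f(5,3)=5 f(5,5)=1
t=6: f(6,-4)=6 f(6,-2)=15 f(6,0)=20 f(6,2)=15 f(6,4)=6 f(6,6)=1
t=7: f(7,-5)=6 f(7,-3)=21 f(7,-1)=35 f(7,1)=35 f(7,3)=21 f(7,5)=7 f(7,7)=1
t=8: f(8,-4)=27 f(8,-2)=56 f(8,0)=70 f(8,2)=56 f(8,4)=28 f(8,6)=8 f(8,8)=1
t=9: f(9,-5)=27 f(9,-3)=83 f(9,-1)=126 f(9,1)=126 f(9,3)=84 f(9,5)=36 f(9,7)=9 f(9,9)=1
t=10: f(10,-4)=110 f(10,-2)=209 f(10,0)=252 f(10,2)=210 f(10,4)=120 f(10,6)=45 f(10,8)=10 f(10,10)=1
t=11: f(11,-5)=110 f(11,-3)=319 f(11,-1)=461 f(11,1)=462 f(11,3)=330 f(11,5)=165 f(11,7)=55 f(11,9)=11 f(11,11)=1
t=12: f(12,-4)=429 f(12,-2)=780 f(12,0)=923 f(12,2)=792 f(12,4)=495 f(12,6)=220 f(12,8)=66 f(12,10)=12 f(12,12)=1
t=13: f(13,-5)=429 f(13,-3)=1209 f(13,-1)=1703 f(13,1)=1715 f(13,3)=1287 f(13,5)=715 f(13,7)=286 f(13,9)=78 f(13,11)=13 f(13,13)=1
t=14: f(14,-4)=1638 f(14,-2)=2912 f(14,0)=3418 f(14,2)=3002 f(14,4)=2002 f(14,6)=1001 f(14,8)=364 f(14,10)=91 f(14,12)=14 f(14,14)=1
t=15: f(15,-5)=1638 f(15,-3)=4550 f(15,-1)=6330 f(15,1)=6420 f(15,3)=5004 f(15,5)=3003 f(15,7)=1365 f(15,9)=455 f(15,11)=105 f(15,13)=15 f(15,15)=1
t=16: f(16,-4)=6188 f(16,-2)=10880 f(16,0)=12750 f(16,2)=11424 f(16,4)=8007 f(16,6)=4368 f(16,8)=1820 f(16,10)=560 f(16,12)=120 f(16,14)=16 f(16,16)=1
t=17: f(17,-5)=6188 f(17,-3)=17068 f(17,-1)=23630 f(17,1)=24174 f(17,3)=19431 f(17,5)=12375 f(17,7)=6188 f(17,9)=2380 f(17,11)=680 f(17,13)=136 f(17,15)=17 f(17,17)=1
t=18: f(18,-4)=23256 f(18,-2)=40698 f(18,0)=47804 f(18,2)=43605 f(18,4)=31806 f(18,6)=18563 f(18,8)=8568 f(18,10)=3060 f(18,12)=816 f(18,14)=153 f(18,16)=18 f(18,18)=1
t=19: f(19,-5)=23256 f(19,-3)=63954 f(19,-1)=88502 f(19,1)=91409 f(19,3)=75411 f(19,5)=50369 f(19,7)=27131 f(19,9)=11628 f(19,11)=3876 f(19,13)=969 f(19,15)=171 f(19,17)=19 f(19,19)=1
t=20: f(20,-4)=87210 f(20,-2)=152456 f(20,0)=179911 f(20,2)=166820 f(20,4)=125780 f(20,6)=77500 f(20,8)=38759 f(20,10)=15504 f(20,12)=4845 f(20,14)=1140 f(20,16)=190 f(20,18)=20 f(20,20)=1
t=21: f(21,-5)=87210 f(21,-3)=239666 f(21,-1)=332367 f(21,1)=346731 f(21,3)=292600 f(21,5)=203280 f(21,7)=116259 f(21,9)=54263 f(21,11)=20349 f(21,13)=5985 f(21,15)=1330 f(21,17)=210 f(21,19)=21 f(21,21)=1
t=22: f(22,-4)=326876 f(22,-2)=572033 f(22,0)=679098 f(22,2)=639331 f(22,4)=495880 f(22,6)=319539 f(22,8)=170522 f(22,10)=74612 f(22,12)=26334 f(22,14)=7315 f(22,16)=1540 f(22,18)=231 f(22,20)=22 f(22,22)=1
t=23: f(23,-5)=326876 f(23,-3)=898909 f(23,-1)=1251131 f(23,1)=1318429 f(23,3)=1135211 f(23,5)=815419 f(23,7)=490061 f(23,9)=245134 f(23,11)=100946 f(23,13)=33649 f(23,15)=8855 f(23,17)=1771 f(23,19)=253 f(23,21)=23 f(23,23)=1
t=24: f(24,-4)=1225785 f(24,-2)=2150040 f(24,0)=2569560 f(24,2)=2453640 f(24,4)=1950630 f(24,6)=1305480 f(24,8)=735195 f(24,10)=346080 f(24,12)=134595 f(24,14)=42504 f(24,16)=10626 f(24,18)=2024 f(24,20)=276 f(24,22)=24 f(24,24)=1
Σ_s f(24,s) = 12926460
P = 12926460/16777216 = 3231615/4194304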